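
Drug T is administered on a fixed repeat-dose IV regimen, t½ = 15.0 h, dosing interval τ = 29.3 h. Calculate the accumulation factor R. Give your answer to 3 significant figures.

k = ln2 / t½ = 0.693147 / 15.0 = 0.04621 h⁻¹
e^(−kτ) = e^(−0.04621 × 29.3) = 0.2582
Accumulation ratio R = 1 / (1 − e^(−kτ)) = 1 / (1 − 0.2582) = 1.348

1.35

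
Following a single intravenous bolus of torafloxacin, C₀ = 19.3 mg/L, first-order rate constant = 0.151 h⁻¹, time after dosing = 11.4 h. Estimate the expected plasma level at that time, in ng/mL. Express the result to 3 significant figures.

3450 ng/mL

C = C₀ · e^(−k·t) = 19.30 × e^(−0.1510 × 11.4)
  = 19.30 × 0.1788 = 3.451 mg/L
Convert: 3.451 mg/L × 1000 = 3451 ng/mL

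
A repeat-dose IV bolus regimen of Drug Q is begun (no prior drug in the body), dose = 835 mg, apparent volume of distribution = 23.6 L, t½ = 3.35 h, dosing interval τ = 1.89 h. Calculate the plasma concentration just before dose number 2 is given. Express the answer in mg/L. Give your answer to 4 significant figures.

C₀ per dose = Dose / Vd = 835 / 23.6 = 35.38 mg/L
k = ln2 / t½ = 0.693147 / 3.35 = 0.2069 h⁻¹
Fraction remaining after one interval: r = e^(−kτ) = e^(−0.2069 × 1.89) = 0.6764
Before dose 2, 1 dose has been given (aged 1τ).
C_trough = C₀ × r = 35.38 × 0.6764 = 23.93 mg/L

23.93 mg/L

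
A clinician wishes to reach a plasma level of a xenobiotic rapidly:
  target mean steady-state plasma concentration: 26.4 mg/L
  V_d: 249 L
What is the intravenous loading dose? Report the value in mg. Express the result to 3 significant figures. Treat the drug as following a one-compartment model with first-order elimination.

LD = Css × Vd = 26.4 × 249 = 6574 mg

6570 mg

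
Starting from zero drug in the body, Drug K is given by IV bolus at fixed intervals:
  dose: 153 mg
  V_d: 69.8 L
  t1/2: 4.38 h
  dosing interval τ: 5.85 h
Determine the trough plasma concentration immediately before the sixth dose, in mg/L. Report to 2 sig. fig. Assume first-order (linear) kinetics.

C₀ per dose = Dose / Vd = 153 / 69.8 = 2.192 mg/L
k = ln2 / t½ = 0.693147 / 4.38 = 0.1583 h⁻¹
Fraction remaining after one interval: r = e^(−kτ) = e^(−0.1583 × 5.85) = 0.3961
Before dose 6, 5 doses have been given (aged 1τ, 2τ, 3τ, 4τ, 5τ).
C_trough = C₀ × (r + r² + … + r^5) = C₀ × r(1−r^5)/(1−r)
        = 2.192 × 0.3961 × (1 − 0.009750) / (1 − 0.3961) = 1.424 mg/L

1.4 mg/L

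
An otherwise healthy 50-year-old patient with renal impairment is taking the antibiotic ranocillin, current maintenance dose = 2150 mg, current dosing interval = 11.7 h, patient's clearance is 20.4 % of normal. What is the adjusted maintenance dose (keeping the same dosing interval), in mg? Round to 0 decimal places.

To keep the same average steady-state level, dosing rate must scale with clearance.
CL ratio = 20.4 / 100 = 0.2040
New dose (same interval) = 2150 × 0.2040 = 438.6 mg

439 mg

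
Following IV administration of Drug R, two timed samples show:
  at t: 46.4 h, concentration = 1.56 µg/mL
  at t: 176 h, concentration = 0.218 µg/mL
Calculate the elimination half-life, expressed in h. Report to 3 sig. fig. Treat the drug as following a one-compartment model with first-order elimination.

45.6 h

k = ln(C₁/C₂) / (t₂ − t₁) = ln(1.56/0.218) / (176 − 46.4)
  = 1.968 / 129.6 = 0.01519 h⁻¹
t½ = ln2 / k = 0.693147 / 0.01519 = 45.63 h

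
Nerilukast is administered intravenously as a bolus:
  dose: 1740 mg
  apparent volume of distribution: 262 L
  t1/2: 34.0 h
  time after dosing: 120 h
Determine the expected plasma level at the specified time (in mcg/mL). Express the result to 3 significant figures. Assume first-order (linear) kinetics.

0.575 mcg/mL

C₀ = Dose / Vd = 1740 / 262 = 6.641 mg/L
k = ln2 / t½ = 0.693147 / 34.0 = 0.02039 h⁻¹
C = C₀ · e^(−k·t) = 6.641 × e^(−0.02039 × 120)
  = 6.641 × 0.08657 = 0.5749 mg/L
(0.5749 mg/L = 0.5749 mcg/mL)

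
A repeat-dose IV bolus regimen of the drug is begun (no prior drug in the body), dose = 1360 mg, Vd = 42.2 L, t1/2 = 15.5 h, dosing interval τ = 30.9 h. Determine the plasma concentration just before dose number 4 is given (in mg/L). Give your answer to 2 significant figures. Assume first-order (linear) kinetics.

11 mg/L

C₀ per dose = Dose / Vd = 1360 / 42.2 = 32.23 mg/L
k = ln2 / t½ = 0.693147 / 15.5 = 0.04472 h⁻¹
Fraction remaining after one interval: r = e^(−kτ) = e^(−0.04472 × 30.9) = 0.2511
Before dose 4, 3 doses have been given (aged 1τ, 2τ, 3τ).
C_trough = C₀ × (r + r² + … + r^3) = C₀ × r(1−r^3)/(1−r)
        = 32.23 × 0.2511 × (1 − 0.01583) / (1 − 0.2511) = 10.64 mg/L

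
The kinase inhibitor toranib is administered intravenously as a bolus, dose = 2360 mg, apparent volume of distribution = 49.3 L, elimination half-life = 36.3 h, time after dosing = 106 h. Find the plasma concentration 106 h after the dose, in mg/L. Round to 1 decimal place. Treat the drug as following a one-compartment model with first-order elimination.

C₀ = Dose / Vd = 2360 / 49.3 = 47.87 mg/L
k = ln2 / t½ = 0.693147 / 36.3 = 0.01909 h⁻¹
C = C₀ · e^(−k·t) = 47.87 × e^(−0.01909 × 106)
  = 47.87 × 0.1322 = 6.328 mg/L

6.3 mg/L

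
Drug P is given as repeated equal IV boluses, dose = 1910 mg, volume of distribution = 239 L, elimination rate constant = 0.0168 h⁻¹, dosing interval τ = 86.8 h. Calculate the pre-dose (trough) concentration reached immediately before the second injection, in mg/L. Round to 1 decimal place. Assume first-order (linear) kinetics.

1.9 mg/L

C₀ per dose = Dose / Vd = 1910 / 239 = 7.992 mg/L
Fraction remaining after one interval: r = e^(−kτ) = e^(−0.01680 × 86.8) = 0.2326
Before dose 2, 1 dose has been given (aged 1τ).
C_trough = C₀ × r = 7.992 × 0.2326 = 1.859 mg/L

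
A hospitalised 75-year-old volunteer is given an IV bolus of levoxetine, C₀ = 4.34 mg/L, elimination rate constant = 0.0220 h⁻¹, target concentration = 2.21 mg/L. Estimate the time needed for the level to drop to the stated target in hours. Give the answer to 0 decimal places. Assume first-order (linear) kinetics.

31 h

t = ln(C₀ / C) / k = ln(4.340 / 2.21) / 0.02200
  = ln(1.964) / 0.02200 = 0.6750 / 0.02200 = 30.68 h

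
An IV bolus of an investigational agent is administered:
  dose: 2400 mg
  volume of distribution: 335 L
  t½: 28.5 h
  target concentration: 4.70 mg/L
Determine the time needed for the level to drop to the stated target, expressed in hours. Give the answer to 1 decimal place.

17.3 h

C₀ = Dose / Vd = 2400 / 335 = 7.164 mg/L
k = ln2 / t½ = 0.693147 / 28.5 = 0.02432 h⁻¹
t = ln(C₀ / C) / k = ln(7.164 / 4.70) / 0.02432
  = ln(1.524) / 0.02432 = 0.4213 / 0.02432 = 17.32 h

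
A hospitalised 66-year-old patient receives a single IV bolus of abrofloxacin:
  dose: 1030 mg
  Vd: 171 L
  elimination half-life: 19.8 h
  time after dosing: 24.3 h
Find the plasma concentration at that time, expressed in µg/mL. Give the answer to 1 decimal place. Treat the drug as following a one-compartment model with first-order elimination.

C₀ = Dose / Vd = 1030 / 171 = 6.023 mg/L
k = ln2 / t½ = 0.693147 / 19.8 = 0.03501 h⁻¹
C = C₀ · e^(−k·t) = 6.023 × e^(−0.03501 × 24.3)
  = 6.023 × 0.4271 = 2.572 mg/L
(2.572 mg/L = 2.572 µg/mL)

2.6 µg/mL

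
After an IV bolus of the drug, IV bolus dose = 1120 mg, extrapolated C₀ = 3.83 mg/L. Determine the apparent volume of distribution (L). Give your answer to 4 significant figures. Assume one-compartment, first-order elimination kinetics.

Vd = Dose / C₀ = 1120 / 3.83 = 292.4 L

292.4 L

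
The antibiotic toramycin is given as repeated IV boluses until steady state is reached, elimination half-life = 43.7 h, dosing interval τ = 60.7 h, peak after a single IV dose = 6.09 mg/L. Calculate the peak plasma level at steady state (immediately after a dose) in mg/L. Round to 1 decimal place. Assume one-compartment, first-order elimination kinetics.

k = ln2 / t½ = 0.693147 / 43.7 = 0.01586 h⁻¹
e^(−kτ) = e^(−0.01586 × 60.7) = 0.3819
Accumulation ratio R = 1 / (1 − e^(−kτ)) = 1 / (1 − 0.3819) = 1.618
Steady-state peak = C₀ × R = 6.09 × 1.618 = 9.854 mg/L

9.9 mg/L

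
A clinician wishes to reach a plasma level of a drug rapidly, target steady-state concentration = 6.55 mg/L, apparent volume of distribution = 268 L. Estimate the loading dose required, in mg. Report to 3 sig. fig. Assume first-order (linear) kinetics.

1760 mg

LD = Css × Vd = 6.55 × 268 = 1755 mg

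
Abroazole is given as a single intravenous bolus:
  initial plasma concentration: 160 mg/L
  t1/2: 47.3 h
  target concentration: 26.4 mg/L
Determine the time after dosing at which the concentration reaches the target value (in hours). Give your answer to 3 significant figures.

123 h

k = ln2 / t½ = 0.693147 / 47.3 = 0.01465 h⁻¹
t = ln(C₀ / C) / k = ln(160.0 / 26.4) / 0.01465
  = ln(6.061) / 0.01465 = 1.802 / 0.01465 = 123.0 h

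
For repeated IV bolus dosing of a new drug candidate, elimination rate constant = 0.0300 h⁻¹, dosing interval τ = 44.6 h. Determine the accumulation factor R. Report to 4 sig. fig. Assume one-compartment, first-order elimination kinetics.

1.356

e^(−kτ) = e^(−0.03000 × 44.6) = 0.2624
Accumulation ratio R = 1 / (1 − e^(−kτ)) = 1 / (1 − 0.2624) = 1.356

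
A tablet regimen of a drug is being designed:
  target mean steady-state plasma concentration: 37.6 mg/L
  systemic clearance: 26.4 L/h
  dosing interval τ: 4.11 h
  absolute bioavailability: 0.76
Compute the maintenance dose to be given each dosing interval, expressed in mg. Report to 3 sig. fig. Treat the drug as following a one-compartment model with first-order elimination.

5370 mg

At steady state, F × (Dose/τ) = Css × CL.
Dose = Css × CL × τ / F = 37.6 × 26.40 × 4.11 / 0.76 = 5368 mg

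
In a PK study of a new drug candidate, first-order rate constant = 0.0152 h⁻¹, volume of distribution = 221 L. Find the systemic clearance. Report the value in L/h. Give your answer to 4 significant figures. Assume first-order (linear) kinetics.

CL = k × Vd = 0.0152 × 221 = 3.359 L/h

3.359 L/h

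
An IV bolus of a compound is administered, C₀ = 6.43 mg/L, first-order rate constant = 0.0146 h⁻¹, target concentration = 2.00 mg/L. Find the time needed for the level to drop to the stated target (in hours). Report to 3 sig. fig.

80.0 h

t = ln(C₀ / C) / k = ln(6.430 / 2.00) / 0.01460
  = ln(3.215) / 0.01460 = 1.168 / 0.01460 = 80.00 h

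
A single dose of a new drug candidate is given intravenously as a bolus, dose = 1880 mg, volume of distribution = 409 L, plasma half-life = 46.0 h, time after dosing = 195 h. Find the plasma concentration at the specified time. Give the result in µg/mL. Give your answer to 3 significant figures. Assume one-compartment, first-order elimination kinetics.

C₀ = Dose / Vd = 1880 / 409 = 4.597 mg/L
k = ln2 / t½ = 0.693147 / 46.0 = 0.01507 h⁻¹
C = C₀ · e^(−k·t) = 4.597 × e^(−0.01507 × 195)
  = 4.597 × 0.05294 = 0.2434 mg/L
(0.2434 mg/L = 0.2434 µg/mL)

0.243 µg/mL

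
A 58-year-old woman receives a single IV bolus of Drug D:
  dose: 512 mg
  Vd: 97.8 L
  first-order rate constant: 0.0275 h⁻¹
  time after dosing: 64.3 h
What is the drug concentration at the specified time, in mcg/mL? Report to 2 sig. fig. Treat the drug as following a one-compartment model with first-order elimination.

0.89 mcg/mL

C₀ = Dose / Vd = 512.0 / 97.8 = 5.235 mg/L
C = C₀ · e^(−k·t) = 5.235 × e^(−0.02750 × 64.3)
  = 5.235 × 0.1706 = 0.8931 mg/L
(0.8931 mg/L = 0.8931 mcg/mL)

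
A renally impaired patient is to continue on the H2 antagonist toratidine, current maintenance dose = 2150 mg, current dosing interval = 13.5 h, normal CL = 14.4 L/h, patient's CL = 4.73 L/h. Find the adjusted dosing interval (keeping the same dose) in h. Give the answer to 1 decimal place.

41.1 h

To keep the same average steady-state level, dosing rate must scale with clearance.
CL ratio = 4.73 / 14.4 = 0.3285
New interval (same dose) = 13.5 / 0.3285 = 41.10 h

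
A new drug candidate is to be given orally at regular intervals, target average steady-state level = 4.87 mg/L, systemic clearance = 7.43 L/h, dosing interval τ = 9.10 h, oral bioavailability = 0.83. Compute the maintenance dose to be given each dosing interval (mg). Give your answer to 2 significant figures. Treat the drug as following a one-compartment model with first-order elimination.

At steady state, F × (Dose/τ) = Css × CL.
Dose = Css × CL × τ / F = 4.87 × 7.430 × 9.10 / 0.83 = 396.7 mg

400 mg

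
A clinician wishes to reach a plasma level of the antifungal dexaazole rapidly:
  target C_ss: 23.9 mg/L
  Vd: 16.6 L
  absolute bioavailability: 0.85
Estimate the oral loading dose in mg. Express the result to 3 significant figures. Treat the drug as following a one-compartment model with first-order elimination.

LD = Css × Vd / F = 23.9 × 16.6 / 0.85 = 466.8 mg

467 mg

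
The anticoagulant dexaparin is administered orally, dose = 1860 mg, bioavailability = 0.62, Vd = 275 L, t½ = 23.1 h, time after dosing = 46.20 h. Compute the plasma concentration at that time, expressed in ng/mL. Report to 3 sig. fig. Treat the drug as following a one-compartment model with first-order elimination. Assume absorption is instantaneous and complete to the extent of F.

Amount reaching circulation = F × Dose = 0.62 × 1860 = 1153 mg
C₀ = F·Dose / Vd = 1153 / 275 = 4.193 mg/L
k = ln2 / t½ = 0.693147 / 23.1 = 0.03001 h⁻¹
t / t½ = 46.20 / 23.1 = 2 half-lives
C = C₀ × (1/2)^2 = 4.193 × 0.2500 = 1.048 mg/L
Convert: 1.048 mg/L × 1000 = 1048 ng/mL

1050 ng/mL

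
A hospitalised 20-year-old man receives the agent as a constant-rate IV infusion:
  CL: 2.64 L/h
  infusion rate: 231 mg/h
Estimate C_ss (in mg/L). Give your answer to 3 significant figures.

87.5 mg/L

At steady state Css = R₀ / CL = 231 / 2.640 = 87.50 mg/L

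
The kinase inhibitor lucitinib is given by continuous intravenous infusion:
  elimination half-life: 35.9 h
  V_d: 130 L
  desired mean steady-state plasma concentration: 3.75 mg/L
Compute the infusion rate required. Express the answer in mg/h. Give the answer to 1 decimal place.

k = ln2 / t½ = 0.693147 / 35.9 = 0.01931 h⁻¹
CL = k × Vd = 0.01931 × 130 = 2.510 L/h
At steady state, infusion rate R₀ = Css × CL = 3.75 × 2.510 = 9.413 mg/h

9.4 mg/h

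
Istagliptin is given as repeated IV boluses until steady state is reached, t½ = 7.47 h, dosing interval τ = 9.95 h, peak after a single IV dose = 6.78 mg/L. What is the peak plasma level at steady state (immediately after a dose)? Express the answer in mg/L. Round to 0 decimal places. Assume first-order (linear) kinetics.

11 mg/L

k = ln2 / t½ = 0.693147 / 7.47 = 0.09279 h⁻¹
e^(−kτ) = e^(−0.09279 × 9.95) = 0.3972
Accumulation ratio R = 1 / (1 − e^(−kτ)) = 1 / (1 − 0.3972) = 1.659
Steady-state peak = C₀ × R = 6.78 × 1.659 = 11.25 mg/L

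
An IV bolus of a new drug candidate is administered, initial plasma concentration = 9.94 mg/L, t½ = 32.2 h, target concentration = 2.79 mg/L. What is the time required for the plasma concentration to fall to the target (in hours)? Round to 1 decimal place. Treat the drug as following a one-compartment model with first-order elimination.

k = ln2 / t½ = 0.693147 / 32.2 = 0.02153 h⁻¹
t = ln(C₀ / C) / k = ln(9.940 / 2.79) / 0.02153
  = ln(3.563) / 0.02153 = 1.271 / 0.02153 = 59.03 h

59.0 h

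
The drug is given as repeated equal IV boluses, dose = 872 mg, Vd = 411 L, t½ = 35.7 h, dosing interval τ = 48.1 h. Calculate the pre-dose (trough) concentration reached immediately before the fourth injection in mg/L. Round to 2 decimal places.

C₀ per dose = Dose / Vd = 872 / 411 = 2.122 mg/L
k = ln2 / t½ = 0.693147 / 35.7 = 0.01942 h⁻¹
Fraction remaining after one interval: r = e^(−kτ) = e^(−0.01942 × 48.1) = 0.3929
Before dose 4, 3 doses have been given (aged 1τ, 2τ, 3τ).
C_trough = C₀ × (r + r² + … + r^3) = C₀ × r(1−r^3)/(1−r)
        = 2.122 × 0.3929 × (1 − 0.06065) / (1 − 0.3929) = 1.290 mg/L

1.29 mg/L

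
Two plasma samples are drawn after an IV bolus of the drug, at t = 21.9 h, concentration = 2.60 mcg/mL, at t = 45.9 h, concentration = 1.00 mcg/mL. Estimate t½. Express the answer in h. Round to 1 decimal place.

k = ln(C₁/C₂) / (t₂ − t₁) = ln(2.60/1.00) / (45.9 − 21.9)
  = 0.9555 / 24.00 = 0.03981 h⁻¹
t½ = ln2 / k = 0.693147 / 0.03981 = 17.41 h

17.4 h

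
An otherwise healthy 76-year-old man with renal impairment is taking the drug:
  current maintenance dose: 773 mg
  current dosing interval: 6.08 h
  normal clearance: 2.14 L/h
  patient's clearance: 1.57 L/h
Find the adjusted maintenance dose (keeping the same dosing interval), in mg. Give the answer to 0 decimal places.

To keep the same average steady-state level, dosing rate must scale with clearance.
CL ratio = 1.57 / 2.14 = 0.7336
New dose (same interval) = 773 × 0.7336 = 567.1 mg

567 mg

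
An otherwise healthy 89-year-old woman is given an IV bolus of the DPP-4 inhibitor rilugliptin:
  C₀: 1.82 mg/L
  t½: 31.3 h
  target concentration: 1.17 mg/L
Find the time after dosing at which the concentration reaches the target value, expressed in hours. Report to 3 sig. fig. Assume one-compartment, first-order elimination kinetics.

20.0 h

k = ln2 / t½ = 0.693147 / 31.3 = 0.02215 h⁻¹
t = ln(C₀ / C) / k = ln(1.820 / 1.17) / 0.02215
  = ln(1.556) / 0.02215 = 0.4421 / 0.02215 = 19.96 h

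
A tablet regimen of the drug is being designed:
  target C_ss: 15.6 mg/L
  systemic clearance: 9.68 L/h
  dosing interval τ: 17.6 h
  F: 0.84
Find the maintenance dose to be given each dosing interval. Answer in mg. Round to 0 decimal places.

At steady state, F × (Dose/τ) = Css × CL.
Dose = Css × CL × τ / F = 15.6 × 9.680 × 17.6 / 0.84 = 3164 mg

3164 mg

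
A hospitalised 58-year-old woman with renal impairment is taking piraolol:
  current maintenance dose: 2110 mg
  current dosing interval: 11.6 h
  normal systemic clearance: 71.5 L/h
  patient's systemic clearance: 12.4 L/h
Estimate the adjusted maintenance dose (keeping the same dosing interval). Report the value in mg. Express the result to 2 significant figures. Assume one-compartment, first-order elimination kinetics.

370 mg

To keep the same average steady-state level, dosing rate must scale with clearance.
CL ratio = 12.4 / 71.5 = 0.1734
New dose (same interval) = 2110 × 0.1734 = 365.9 mg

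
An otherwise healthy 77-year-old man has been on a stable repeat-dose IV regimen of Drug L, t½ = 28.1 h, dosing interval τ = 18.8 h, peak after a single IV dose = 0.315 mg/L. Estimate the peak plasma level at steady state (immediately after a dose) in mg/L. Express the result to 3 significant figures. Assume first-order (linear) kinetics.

k = ln2 / t½ = 0.693147 / 28.1 = 0.02467 h⁻¹
e^(−kτ) = e^(−0.02467 × 18.8) = 0.6289
Accumulation ratio R = 1 / (1 − e^(−kτ)) = 1 / (1 − 0.6289) = 2.695
Steady-state peak = C₀ × R = 0.315 × 2.695 = 0.8489 mg/L

0.849 mg/L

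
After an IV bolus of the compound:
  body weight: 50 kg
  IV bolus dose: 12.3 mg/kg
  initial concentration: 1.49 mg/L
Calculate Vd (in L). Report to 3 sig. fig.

413 L

Dose = 12.3 × 50 = 615.0 mg
Vd = Dose / C₀ = 615.0 / 1.49 = 412.8 L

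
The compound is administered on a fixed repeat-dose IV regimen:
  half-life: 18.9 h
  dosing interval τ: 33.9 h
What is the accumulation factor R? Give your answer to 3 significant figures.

k = ln2 / t½ = 0.693147 / 18.9 = 0.03667 h⁻¹
e^(−kτ) = e^(−0.03667 × 33.9) = 0.2885
Accumulation ratio R = 1 / (1 − e^(−kτ)) = 1 / (1 − 0.2885) = 1.405

1.41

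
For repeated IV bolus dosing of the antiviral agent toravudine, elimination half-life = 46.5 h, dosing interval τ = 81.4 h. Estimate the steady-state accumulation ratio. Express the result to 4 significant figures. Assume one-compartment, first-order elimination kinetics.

k = ln2 / t½ = 0.693147 / 46.5 = 0.01491 h⁻¹
e^(−kτ) = e^(−0.01491 × 81.4) = 0.2971
Accumulation ratio R = 1 / (1 − e^(−kτ)) = 1 / (1 − 0.2971) = 1.423

1.423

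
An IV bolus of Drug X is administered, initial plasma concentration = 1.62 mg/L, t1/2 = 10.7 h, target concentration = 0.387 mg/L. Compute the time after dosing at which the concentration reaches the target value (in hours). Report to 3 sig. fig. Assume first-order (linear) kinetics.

22.1 h

k = ln2 / t½ = 0.693147 / 10.7 = 0.06478 h⁻¹
t = ln(C₀ / C) / k = ln(1.620 / 0.387) / 0.06478
  = ln(4.186) / 0.06478 = 1.432 / 0.06478 = 22.11 h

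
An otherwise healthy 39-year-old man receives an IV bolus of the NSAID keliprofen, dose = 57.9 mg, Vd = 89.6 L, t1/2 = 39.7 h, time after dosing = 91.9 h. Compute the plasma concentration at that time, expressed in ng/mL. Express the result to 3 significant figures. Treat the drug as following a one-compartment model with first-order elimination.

130 ng/mL

C₀ = Dose / Vd = 57.90 / 89.6 = 0.6462 mg/L
k = ln2 / t½ = 0.693147 / 39.7 = 0.01746 h⁻¹
C = C₀ · e^(−k·t) = 0.6462 × e^(−0.01746 × 91.9)
  = 0.6462 × 0.2010 = 0.1299 mg/L
Convert: 0.1299 mg/L × 1000 = 129.9 ng/mL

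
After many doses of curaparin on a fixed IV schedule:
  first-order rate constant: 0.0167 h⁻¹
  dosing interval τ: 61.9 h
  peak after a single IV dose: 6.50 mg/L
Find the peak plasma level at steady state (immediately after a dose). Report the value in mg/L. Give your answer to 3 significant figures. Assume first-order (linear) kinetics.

e^(−kτ) = e^(−0.01670 × 61.9) = 0.3557
Accumulation ratio R = 1 / (1 − e^(−kτ)) = 1 / (1 − 0.3557) = 1.552
Steady-state peak = C₀ × R = 6.50 × 1.552 = 10.09 mg/L

10.1 mg/L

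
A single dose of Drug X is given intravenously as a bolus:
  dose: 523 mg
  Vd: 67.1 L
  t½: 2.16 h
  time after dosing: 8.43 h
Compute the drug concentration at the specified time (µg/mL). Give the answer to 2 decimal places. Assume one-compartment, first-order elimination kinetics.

C₀ = Dose / Vd = 523.0 / 67.1 = 7.794 mg/L
k = ln2 / t½ = 0.693147 / 2.16 = 0.3209 h⁻¹
C = C₀ · e^(−k·t) = 7.794 × e^(−0.3209 × 8.43)
  = 7.794 × 0.06686 = 0.5211 mg/L
(0.5211 mg/L = 0.5211 µg/mL)

0.52 µg/mL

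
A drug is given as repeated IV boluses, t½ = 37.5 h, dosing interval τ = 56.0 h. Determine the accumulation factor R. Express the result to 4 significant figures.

k = ln2 / t½ = 0.693147 / 37.5 = 0.01848 h⁻¹
e^(−kτ) = e^(−0.01848 × 56.0) = 0.3553
Accumulation ratio R = 1 / (1 − e^(−kτ)) = 1 / (1 − 0.3553) = 1.551

1.551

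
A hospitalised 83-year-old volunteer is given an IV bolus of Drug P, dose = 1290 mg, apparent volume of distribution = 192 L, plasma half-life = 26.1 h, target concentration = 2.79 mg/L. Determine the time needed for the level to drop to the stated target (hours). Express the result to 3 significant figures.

C₀ = Dose / Vd = 1290 / 192 = 6.719 mg/L
k = ln2 / t½ = 0.693147 / 26.1 = 0.02656 h⁻¹
t = ln(C₀ / C) / k = ln(6.719 / 2.79) / 0.02656
  = ln(2.408) / 0.02656 = 0.8788 / 0.02656 = 33.09 h

33.1 h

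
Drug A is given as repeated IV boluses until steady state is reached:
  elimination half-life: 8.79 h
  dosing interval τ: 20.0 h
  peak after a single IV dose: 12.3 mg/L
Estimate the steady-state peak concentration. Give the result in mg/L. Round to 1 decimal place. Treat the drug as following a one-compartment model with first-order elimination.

k = ln2 / t½ = 0.693147 / 8.79 = 0.07886 h⁻¹
e^(−kτ) = e^(−0.07886 × 20.0) = 0.2066
Accumulation ratio R = 1 / (1 − e^(−kτ)) = 1 / (1 − 0.2066) = 1.260
Steady-state peak = C₀ × R = 12.3 × 1.260 = 15.50 mg/L

15.5 mg/L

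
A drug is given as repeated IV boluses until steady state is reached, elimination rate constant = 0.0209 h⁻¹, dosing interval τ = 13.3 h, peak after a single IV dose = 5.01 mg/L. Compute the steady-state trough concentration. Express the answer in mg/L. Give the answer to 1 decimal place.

15.6 mg/L

e^(−kτ) = e^(−0.02090 × 13.3) = 0.7573
Accumulation ratio R = 1 / (1 − e^(−kτ)) = 1 / (1 − 0.7573) = 4.120
Steady-state trough = C₀ × R × e^(−kτ) = 5.01 × 4.120 × 0.7573 = 15.63 mg/L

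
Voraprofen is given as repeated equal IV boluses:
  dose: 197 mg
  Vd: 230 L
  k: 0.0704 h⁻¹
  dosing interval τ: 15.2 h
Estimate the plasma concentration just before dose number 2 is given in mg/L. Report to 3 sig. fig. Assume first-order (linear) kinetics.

0.294 mg/L

C₀ per dose = Dose / Vd = 197 / 230 = 0.8565 mg/L
Fraction remaining after one interval: r = e^(−kτ) = e^(−0.07040 × 15.2) = 0.3430
Before dose 2, 1 dose has been given (aged 1τ).
C_trough = C₀ × r = 0.8565 × 0.3430 = 0.2938 mg/L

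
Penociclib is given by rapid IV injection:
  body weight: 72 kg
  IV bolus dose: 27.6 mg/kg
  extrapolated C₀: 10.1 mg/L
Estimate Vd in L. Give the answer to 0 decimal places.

197 L

Dose = 27.6 × 72 = 1987 mg
Vd = Dose / C₀ = 1987 / 10.1 = 196.7 L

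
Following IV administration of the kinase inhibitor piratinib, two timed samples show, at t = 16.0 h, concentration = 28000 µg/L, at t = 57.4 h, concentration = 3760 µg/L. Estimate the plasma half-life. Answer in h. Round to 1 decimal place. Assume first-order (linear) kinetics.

14.3 h

k = ln(C₁/C₂) / (t₂ − t₁) = ln(28000/3760) / (57.4 − 16.0)
  = 2.008 / 41.40 = 0.04850 h⁻¹
t½ = ln2 / k = 0.693147 / 0.04850 = 14.29 h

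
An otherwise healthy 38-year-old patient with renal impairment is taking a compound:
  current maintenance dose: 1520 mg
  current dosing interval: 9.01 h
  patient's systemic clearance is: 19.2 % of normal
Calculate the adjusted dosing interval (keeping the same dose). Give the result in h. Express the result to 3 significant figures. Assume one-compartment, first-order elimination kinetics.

To keep the same average steady-state level, dosing rate must scale with clearance.
CL ratio = 19.2 / 100 = 0.1920
New interval (same dose) = 9.01 / 0.1920 = 46.93 h

46.9 h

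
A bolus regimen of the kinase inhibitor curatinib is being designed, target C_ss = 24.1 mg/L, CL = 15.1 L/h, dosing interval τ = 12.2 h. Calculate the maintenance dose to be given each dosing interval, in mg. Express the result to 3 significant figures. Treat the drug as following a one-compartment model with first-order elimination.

At steady state, Dose/τ = Css × CL.
Dose = Css × CL × τ = 24.1 × 15.10 × 12.2 = 4440 mg

4440 mg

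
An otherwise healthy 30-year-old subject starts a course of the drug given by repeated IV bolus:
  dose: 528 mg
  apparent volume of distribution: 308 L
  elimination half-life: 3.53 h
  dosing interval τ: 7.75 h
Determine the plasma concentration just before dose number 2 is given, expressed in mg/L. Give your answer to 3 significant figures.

C₀ per dose = Dose / Vd = 528 / 308 = 1.714 mg/L
k = ln2 / t½ = 0.693147 / 3.53 = 0.1964 h⁻¹
Fraction remaining after one interval: r = e^(−kτ) = e^(−0.1964 × 7.75) = 0.2183
Before dose 2, 1 dose has been given (aged 1τ).
C_trough = C₀ × r = 1.714 × 0.2183 = 0.3742 mg/L

0.374 mg/L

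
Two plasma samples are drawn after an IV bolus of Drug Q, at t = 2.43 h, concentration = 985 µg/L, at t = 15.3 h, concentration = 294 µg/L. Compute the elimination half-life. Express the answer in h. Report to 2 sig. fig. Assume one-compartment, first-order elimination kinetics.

7.4 h

k = ln(C₁/C₂) / (t₂ − t₁) = ln(985/294) / (15.3 − 2.43)
  = 1.209 / 12.87 = 0.09394 h⁻¹
t½ = ln2 / k = 0.693147 / 0.09394 = 7.379 h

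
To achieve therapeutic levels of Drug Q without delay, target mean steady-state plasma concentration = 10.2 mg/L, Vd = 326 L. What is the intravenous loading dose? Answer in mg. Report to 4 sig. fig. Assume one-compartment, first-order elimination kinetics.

3325 mg

LD = Css × Vd = 10.2 × 326 = 3325 mg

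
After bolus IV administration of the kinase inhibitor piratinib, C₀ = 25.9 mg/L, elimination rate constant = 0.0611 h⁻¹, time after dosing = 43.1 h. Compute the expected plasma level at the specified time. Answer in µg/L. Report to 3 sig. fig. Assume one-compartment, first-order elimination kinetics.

C = C₀ · e^(−k·t) = 25.90 × e^(−0.06110 × 43.1)
  = 25.90 × 0.07183 = 1.860 mg/L
Convert: 1.860 mg/L × 1000 = 1860 µg/L

1860 µg/L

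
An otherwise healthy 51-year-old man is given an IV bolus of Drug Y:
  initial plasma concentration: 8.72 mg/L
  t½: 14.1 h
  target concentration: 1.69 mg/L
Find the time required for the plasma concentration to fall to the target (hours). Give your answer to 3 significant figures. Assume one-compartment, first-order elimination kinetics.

33.4 h

k = ln2 / t½ = 0.693147 / 14.1 = 0.04916 h⁻¹
t = ln(C₀ / C) / k = ln(8.720 / 1.69) / 0.04916
  = ln(5.160) / 0.04916 = 1.641 / 0.04916 = 33.38 h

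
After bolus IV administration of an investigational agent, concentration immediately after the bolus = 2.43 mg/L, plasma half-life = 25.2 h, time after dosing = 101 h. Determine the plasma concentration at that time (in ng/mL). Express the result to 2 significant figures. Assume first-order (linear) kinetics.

150 ng/mL

k = ln2 / t½ = 0.693147 / 25.2 = 0.02751 h⁻¹
C = C₀ · e^(−k·t) = 2.430 × e^(−0.02751 × 101)
  = 2.430 × 0.06213 = 0.1510 mg/L
Convert: 0.1510 mg/L × 1000 = 151.0 ng/mL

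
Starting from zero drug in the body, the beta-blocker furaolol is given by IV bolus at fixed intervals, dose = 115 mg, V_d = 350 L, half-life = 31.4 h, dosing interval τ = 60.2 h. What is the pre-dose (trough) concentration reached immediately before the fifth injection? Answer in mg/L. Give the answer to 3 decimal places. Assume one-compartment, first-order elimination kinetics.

0.118 mg/L

C₀ per dose = Dose / Vd = 115 / 350 = 0.3286 mg/L
k = ln2 / t½ = 0.693147 / 31.4 = 0.02207 h⁻¹
Fraction remaining after one interval: r = e^(−kτ) = e^(−0.02207 × 60.2) = 0.2648
Before dose 5, 4 doses have been given (aged 1τ, 2τ, 3τ, 4τ).
C_trough = C₀ × (r + r² + … + r^4) = C₀ × r(1−r^4)/(1−r)
        = 0.3286 × 0.2648 × (1 − 0.004917) / (1 − 0.2648) = 0.1178 mg/L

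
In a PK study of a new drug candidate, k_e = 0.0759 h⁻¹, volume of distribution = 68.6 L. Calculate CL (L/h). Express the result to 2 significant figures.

CL = k × Vd = 0.0759 × 68.6 = 5.207 L/h

5.2 L/h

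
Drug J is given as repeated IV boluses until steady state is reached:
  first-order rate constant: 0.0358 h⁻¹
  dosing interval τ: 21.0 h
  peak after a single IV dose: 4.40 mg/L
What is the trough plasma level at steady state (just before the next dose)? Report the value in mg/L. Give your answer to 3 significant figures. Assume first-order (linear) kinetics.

3.93 mg/L

e^(−kτ) = e^(−0.03580 × 21.0) = 0.4715
Accumulation ratio R = 1 / (1 − e^(−kτ)) = 1 / (1 − 0.4715) = 1.892
Steady-state trough = C₀ × R × e^(−kτ) = 4.40 × 1.892 × 0.4715 = 3.925 mg/L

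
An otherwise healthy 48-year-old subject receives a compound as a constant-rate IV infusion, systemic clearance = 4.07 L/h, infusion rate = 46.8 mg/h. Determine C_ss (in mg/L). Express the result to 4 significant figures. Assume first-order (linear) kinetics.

11.50 mg/L

At steady state Css = R₀ / CL = 46.8 / 4.070 = 11.50 mg/L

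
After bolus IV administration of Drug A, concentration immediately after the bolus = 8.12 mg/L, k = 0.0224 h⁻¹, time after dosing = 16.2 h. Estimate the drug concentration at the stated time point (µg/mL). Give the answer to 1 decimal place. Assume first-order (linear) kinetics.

C = C₀ · e^(−k·t) = 8.120 × e^(−0.02240 × 16.2)
  = 8.120 × 0.6957 = 5.649 mg/L
(5.649 mg/L = 5.649 µg/mL)

5.6 µg/mL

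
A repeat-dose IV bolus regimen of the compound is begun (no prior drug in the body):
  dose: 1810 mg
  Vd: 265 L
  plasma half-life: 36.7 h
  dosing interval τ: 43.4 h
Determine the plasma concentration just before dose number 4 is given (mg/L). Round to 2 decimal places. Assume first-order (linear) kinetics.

C₀ per dose = Dose / Vd = 1810 / 265 = 6.830 mg/L
k = ln2 / t½ = 0.693147 / 36.7 = 0.01889 h⁻¹
Fraction remaining after one interval: r = e^(−kτ) = e^(−0.01889 × 43.4) = 0.4405
Before dose 4, 3 doses have been given (aged 1τ, 2τ, 3τ).
C_trough = C₀ × (r + r² + … + r^3) = C₀ × r(1−r^3)/(1−r)
        = 6.830 × 0.4405 × (1 − 0.08547) / (1 − 0.4405) = 4.918 mg/L

4.92 mg/L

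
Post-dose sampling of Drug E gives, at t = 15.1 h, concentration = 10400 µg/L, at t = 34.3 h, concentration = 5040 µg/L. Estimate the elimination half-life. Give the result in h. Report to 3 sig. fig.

18.4 h

k = ln(C₁/C₂) / (t₂ − t₁) = ln(10400/5040) / (34.3 − 15.1)
  = 0.7244 / 19.20 = 0.03773 h⁻¹
t½ = ln2 / k = 0.693147 / 0.03773 = 18.37 h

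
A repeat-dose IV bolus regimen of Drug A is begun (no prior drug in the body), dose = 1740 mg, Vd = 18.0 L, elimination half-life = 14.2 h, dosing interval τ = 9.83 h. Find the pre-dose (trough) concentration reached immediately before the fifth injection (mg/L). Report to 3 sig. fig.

134 mg/L

C₀ per dose = Dose / Vd = 1740 / 18.0 = 96.67 mg/L
k = ln2 / t½ = 0.693147 / 14.2 = 0.04881 h⁻¹
Fraction remaining after one interval: r = e^(−kτ) = e^(−0.04881 × 9.83) = 0.6189
Before dose 5, 4 doses have been given (aged 1τ, 2τ, 3τ, 4τ).
C_trough = C₀ × (r + r² + … + r^4) = C₀ × r(1−r^4)/(1−r)
        = 96.67 × 0.6189 × (1 − 0.1467) / (1 − 0.6189) = 134.0 mg/L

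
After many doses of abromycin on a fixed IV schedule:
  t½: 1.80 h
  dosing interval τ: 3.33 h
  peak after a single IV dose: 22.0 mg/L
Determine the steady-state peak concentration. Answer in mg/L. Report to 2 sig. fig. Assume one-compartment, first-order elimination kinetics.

k = ln2 / t½ = 0.693147 / 1.80 = 0.3851 h⁻¹
e^(−kτ) = e^(−0.3851 × 3.33) = 0.2774
Accumulation ratio R = 1 / (1 − e^(−kτ)) = 1 / (1 − 0.2774) = 1.384
Steady-state peak = C₀ × R = 22.0 × 1.384 = 30.45 mg/L

30 mg/L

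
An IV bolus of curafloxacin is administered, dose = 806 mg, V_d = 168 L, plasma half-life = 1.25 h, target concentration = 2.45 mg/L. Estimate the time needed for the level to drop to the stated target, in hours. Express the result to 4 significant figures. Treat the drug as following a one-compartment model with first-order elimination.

C₀ = Dose / Vd = 806.0 / 168 = 4.798 mg/L
k = ln2 / t½ = 0.693147 / 1.25 = 0.5545 h⁻¹
t = ln(C₀ / C) / k = ln(4.798 / 2.45) / 0.5545
  = ln(1.958) / 0.5545 = 0.6719 / 0.5545 = 1.212 h

1.212 h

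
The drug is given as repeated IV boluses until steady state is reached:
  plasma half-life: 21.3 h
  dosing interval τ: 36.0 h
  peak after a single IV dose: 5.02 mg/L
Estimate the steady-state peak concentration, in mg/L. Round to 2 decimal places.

k = ln2 / t½ = 0.693147 / 21.3 = 0.03254 h⁻¹
e^(−kτ) = e^(−0.03254 × 36.0) = 0.3099
Accumulation ratio R = 1 / (1 − e^(−kτ)) = 1 / (1 − 0.3099) = 1.449
Steady-state peak = C₀ × R = 5.02 × 1.449 = 7.274 mg/L

7.27 mg/L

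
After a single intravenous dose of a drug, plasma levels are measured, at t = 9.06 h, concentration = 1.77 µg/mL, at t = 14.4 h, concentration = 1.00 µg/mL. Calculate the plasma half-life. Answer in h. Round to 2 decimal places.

k = ln(C₁/C₂) / (t₂ − t₁) = ln(1.77/1.00) / (14.4 − 9.06)
  = 0.5710 / 5.340 = 0.1069 h⁻¹
t½ = ln2 / k = 0.693147 / 0.1069 = 6.484 h

6.48 h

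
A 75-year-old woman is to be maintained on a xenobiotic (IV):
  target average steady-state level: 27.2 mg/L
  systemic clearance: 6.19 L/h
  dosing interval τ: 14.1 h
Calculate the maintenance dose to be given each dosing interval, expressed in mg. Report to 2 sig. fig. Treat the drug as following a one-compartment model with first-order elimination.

At steady state, Dose/τ = Css × CL.
Dose = Css × CL × τ = 27.2 × 6.190 × 14.1 = 2374 mg

2400 mg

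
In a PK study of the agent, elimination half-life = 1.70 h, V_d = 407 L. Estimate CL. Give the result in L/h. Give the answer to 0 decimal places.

166 L/h

k = ln2 / t½ = 0.693147 / 1.70 = 0.4077 h⁻¹
CL = k × Vd = 0.4077 × 407 = 165.9 L/h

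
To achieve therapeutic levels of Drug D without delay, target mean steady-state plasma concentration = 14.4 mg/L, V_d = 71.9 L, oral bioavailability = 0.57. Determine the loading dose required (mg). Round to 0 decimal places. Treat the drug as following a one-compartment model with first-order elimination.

LD = Css × Vd / F = 14.4 × 71.9 / 0.57 = 1816 mg

1816 mg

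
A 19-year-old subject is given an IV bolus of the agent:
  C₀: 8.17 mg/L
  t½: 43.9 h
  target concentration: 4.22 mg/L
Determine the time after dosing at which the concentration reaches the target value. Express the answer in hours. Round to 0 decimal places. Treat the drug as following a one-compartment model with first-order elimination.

k = ln2 / t½ = 0.693147 / 43.9 = 0.01579 h⁻¹
t = ln(C₀ / C) / k = ln(8.170 / 4.22) / 0.01579
  = ln(1.936) / 0.01579 = 0.6606 / 0.01579 = 41.84 h

42 h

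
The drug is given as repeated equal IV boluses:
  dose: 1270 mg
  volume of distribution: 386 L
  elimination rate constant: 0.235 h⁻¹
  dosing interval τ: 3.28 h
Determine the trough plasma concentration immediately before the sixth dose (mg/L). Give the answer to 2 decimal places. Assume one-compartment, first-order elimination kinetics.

C₀ per dose = Dose / Vd = 1270 / 386 = 3.290 mg/L
Fraction remaining after one interval: r = e^(−kτ) = e^(−0.2350 × 3.28) = 0.4626
Before dose 6, 5 doses have been given (aged 1τ, 2τ, 3τ, 4τ, 5τ).
C_trough = C₀ × (r + r² + … + r^5) = C₀ × r(1−r^5)/(1−r)
        = 3.290 × 0.4626 × (1 − 0.02118) / (1 − 0.4626) = 2.772 mg/L

2.77 mg/L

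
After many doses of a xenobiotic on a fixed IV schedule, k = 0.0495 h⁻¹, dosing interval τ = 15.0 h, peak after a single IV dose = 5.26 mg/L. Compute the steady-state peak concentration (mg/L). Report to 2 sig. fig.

e^(−kτ) = e^(−0.04950 × 15.0) = 0.4759
Accumulation ratio R = 1 / (1 − e^(−kτ)) = 1 / (1 − 0.4759) = 1.908
Steady-state peak = C₀ × R = 5.26 × 1.908 = 10.04 mg/L

10 mg/L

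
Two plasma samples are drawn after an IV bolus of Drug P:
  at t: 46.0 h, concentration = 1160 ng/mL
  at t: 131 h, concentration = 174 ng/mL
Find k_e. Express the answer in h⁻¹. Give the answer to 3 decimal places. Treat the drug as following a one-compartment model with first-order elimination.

0.022 h⁻¹

k = ln(C₁/C₂) / (t₂ − t₁) = ln(1160/174) / (131 − 46.0)
  = 1.897 / 85.00 = 0.02232 h⁻¹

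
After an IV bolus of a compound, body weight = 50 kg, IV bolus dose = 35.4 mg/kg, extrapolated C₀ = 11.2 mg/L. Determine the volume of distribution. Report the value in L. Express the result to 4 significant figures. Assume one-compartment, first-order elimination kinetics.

158.0 L

Dose = 35.4 × 50 = 1770 mg
Vd = Dose / C₀ = 1770 / 11.2 = 158.0 L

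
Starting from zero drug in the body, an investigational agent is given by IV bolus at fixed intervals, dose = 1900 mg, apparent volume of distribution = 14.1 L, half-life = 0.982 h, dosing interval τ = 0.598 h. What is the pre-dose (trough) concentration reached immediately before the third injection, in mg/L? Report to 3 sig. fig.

146 mg/L

C₀ per dose = Dose / Vd = 1900 / 14.1 = 134.8 mg/L
k = ln2 / t½ = 0.693147 / 0.982 = 0.7059 h⁻¹
Fraction remaining after one interval: r = e^(−kτ) = e^(−0.7059 × 0.598) = 0.6556
Before dose 3, 2 doses have been given (aged 1τ, 2τ).
C_trough = C₀ × (r + r²) = 134.8 × (0.6556 + 0.4298) = 146.3 mg/L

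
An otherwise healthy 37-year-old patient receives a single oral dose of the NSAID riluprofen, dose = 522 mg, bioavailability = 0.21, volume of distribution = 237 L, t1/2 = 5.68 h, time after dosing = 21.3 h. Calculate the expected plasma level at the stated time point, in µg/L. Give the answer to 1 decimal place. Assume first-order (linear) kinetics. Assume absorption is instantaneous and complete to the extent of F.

Amount reaching circulation = F × Dose = 0.21 × 522.0 = 109.6 mg
C₀ = F·Dose / Vd = 109.6 / 237 = 0.4624 mg/L
k = ln2 / t½ = 0.693147 / 5.68 = 0.1220 h⁻¹
C = C₀ · e^(−k·t) = 0.4624 × e^(−0.1220 × 21.3)
  = 0.4624 × 0.07438 = 0.03439 mg/L
Convert: 0.03439 mg/L × 1000 = 34.39 µg/L

34.4 µg/L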